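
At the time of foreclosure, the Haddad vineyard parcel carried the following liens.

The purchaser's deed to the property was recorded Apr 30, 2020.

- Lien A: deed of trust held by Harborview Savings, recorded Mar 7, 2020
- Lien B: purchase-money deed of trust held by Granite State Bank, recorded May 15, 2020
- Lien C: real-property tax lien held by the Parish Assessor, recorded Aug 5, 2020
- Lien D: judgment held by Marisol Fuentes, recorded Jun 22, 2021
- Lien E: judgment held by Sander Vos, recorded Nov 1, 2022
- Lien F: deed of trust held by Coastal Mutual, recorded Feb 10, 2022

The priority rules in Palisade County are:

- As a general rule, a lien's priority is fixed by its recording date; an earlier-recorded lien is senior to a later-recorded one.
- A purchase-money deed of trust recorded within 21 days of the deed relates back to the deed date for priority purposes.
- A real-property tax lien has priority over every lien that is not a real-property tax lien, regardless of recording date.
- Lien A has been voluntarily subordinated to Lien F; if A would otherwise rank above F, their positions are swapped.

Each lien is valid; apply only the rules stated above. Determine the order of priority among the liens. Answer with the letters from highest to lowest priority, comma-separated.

Effective dates: B was recorded within the 21-day window, so its effective date is the deed date Apr 30, 2020.
C, as a real-property tax lien, has superpriority and ranks first.
Remaining liens by effective date: A (Mar 7, 2020), B (Apr 30, 2020), D (Jun 22, 2021), F (Feb 10, 2022), E (Nov 1, 2022).
A is senior to F before the subordination, so the two trade places.

C, F, B, D, A, E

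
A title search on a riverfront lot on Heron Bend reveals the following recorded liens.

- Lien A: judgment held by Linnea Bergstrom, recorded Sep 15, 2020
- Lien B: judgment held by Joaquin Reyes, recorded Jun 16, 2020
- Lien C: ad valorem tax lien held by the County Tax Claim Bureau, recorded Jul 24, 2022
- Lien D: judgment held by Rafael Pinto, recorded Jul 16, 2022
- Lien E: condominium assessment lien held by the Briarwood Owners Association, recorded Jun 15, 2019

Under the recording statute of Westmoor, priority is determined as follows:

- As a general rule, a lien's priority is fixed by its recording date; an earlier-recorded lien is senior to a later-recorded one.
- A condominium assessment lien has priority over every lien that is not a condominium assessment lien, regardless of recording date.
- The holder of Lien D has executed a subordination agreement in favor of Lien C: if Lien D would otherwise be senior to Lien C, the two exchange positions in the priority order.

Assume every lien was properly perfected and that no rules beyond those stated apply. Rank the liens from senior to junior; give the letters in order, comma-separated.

E is a condominium assessment lien, so it outranks all other liens regardless of date.
The other liens, earliest effective date first: B (Jun 16, 2020), A (Sep 15, 2020), D (Jul 16, 2022), C (Jul 24, 2022).
Because D would otherwise rank above C, the subordination swaps them.

E, B, A, C, D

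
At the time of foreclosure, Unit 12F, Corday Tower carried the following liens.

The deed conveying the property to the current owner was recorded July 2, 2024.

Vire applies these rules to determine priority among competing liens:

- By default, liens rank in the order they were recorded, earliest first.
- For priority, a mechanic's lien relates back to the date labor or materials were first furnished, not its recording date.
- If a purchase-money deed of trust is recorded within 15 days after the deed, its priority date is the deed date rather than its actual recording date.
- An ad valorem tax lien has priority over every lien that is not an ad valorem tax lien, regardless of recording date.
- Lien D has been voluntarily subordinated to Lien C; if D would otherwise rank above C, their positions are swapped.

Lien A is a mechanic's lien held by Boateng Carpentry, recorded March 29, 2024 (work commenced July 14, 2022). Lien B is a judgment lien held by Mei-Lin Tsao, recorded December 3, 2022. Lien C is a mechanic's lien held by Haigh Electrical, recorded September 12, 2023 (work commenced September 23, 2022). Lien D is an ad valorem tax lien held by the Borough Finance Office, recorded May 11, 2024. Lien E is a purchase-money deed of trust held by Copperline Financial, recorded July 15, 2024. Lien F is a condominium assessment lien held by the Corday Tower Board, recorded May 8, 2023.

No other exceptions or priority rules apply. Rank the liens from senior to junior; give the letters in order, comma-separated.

Effective dates: A's effective date is July 14, 2022, when work began; C is treated as recorded September 23, 2022, the work-commencement date; E relates back to the deed date July 2, 2024.
D, as an ad valorem tax lien, has superpriority and ranks first.
The other liens, earliest effective date first: A (July 14, 2022), C (September 23, 2022), B (December 3, 2022), F (May 8, 2023), E (July 2, 2024).
Because D would otherwise rank above C, the subordination swaps them.

C, A, D, B, F, E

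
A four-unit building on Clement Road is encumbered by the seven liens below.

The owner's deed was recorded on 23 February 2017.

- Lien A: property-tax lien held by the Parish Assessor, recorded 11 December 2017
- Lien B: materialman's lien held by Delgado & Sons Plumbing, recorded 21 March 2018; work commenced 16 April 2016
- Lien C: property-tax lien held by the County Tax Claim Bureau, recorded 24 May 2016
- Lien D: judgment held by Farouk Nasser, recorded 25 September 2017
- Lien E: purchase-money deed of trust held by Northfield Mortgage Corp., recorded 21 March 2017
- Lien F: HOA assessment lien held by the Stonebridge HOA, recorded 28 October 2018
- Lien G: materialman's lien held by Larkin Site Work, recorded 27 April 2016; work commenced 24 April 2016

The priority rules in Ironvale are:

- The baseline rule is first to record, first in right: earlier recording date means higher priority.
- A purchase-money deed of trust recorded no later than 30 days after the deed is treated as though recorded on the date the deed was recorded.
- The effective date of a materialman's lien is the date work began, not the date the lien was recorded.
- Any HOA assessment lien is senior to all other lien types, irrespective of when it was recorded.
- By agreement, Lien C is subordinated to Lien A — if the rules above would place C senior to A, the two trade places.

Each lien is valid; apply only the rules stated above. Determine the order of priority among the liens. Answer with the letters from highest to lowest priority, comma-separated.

F, B, G, A, E, D, C

Effective dates after the stated exceptions: B relates back to 16 April 2016 (work commenced); E was recorded within the 30-day window, so its effective date is the deed date 23 February 2017; G is treated as recorded 24 April 2016, the work-commencement date.
As an HOA assessment lien, F is senior to every other lien.
Ordering the rest by effective date: B (16 April 2016), G (24 April 2016), C (24 May 2016), E (23 February 2017), D (25 September 2017), A (11 December 2017).
Because C would otherwise rank above A, the subordination swaps them.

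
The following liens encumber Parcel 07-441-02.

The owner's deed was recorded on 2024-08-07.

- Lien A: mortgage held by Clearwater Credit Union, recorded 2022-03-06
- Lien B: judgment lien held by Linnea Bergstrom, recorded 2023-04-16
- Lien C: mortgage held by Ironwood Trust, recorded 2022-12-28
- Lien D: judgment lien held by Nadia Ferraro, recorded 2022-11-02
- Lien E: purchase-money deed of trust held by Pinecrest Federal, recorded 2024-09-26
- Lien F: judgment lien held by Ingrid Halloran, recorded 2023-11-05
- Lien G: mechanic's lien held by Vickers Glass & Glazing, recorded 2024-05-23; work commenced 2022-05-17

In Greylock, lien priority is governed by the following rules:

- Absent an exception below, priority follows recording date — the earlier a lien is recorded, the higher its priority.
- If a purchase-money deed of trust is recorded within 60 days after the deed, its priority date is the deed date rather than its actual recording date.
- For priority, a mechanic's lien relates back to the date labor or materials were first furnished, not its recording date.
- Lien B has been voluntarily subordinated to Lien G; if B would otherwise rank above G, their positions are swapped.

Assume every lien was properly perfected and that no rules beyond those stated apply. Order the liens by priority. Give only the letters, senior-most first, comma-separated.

Adjusting effective dates: E's effective date is the deed date, 2024-08-07; G is treated as recorded 2022-05-17, the work-commencement date.
By effective date, earliest first: A (2022-03-06), G (2022-05-17), D (2022-11-02), C (2022-12-28), B (2023-04-16), F (2023-11-05), E (2024-08-07).
Since B is not senior to G, the subordination leaves the order unchanged.

A, G, D, C, B, F, E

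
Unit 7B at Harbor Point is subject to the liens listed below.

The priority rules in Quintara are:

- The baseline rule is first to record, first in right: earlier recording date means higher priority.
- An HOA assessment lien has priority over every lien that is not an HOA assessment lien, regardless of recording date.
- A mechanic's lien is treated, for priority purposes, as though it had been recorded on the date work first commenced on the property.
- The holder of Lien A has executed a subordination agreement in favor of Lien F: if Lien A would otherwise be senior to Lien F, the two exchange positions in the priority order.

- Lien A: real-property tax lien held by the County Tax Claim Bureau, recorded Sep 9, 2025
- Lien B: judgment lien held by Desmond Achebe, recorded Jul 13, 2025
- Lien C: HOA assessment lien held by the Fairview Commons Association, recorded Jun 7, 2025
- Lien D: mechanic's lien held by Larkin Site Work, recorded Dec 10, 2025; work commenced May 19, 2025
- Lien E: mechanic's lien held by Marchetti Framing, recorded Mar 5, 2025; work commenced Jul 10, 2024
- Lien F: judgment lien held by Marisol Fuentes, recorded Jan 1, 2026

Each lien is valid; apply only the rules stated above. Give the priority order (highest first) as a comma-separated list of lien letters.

Adjusting effective dates: D's effective date is May 19, 2025, when work began; E is treated as recorded Jul 10, 2024, the work-commencement date.
C is an HOA assessment lien and takes priority over every other lien.
Among the remaining liens, by effective date: E (Jul 10, 2024), D (May 19, 2025), B (Jul 13, 2025), A (Sep 9, 2025), F (Jan 1, 2026).
A is senior to F before the subordination, so the two trade places.

C, E, D, B, F, A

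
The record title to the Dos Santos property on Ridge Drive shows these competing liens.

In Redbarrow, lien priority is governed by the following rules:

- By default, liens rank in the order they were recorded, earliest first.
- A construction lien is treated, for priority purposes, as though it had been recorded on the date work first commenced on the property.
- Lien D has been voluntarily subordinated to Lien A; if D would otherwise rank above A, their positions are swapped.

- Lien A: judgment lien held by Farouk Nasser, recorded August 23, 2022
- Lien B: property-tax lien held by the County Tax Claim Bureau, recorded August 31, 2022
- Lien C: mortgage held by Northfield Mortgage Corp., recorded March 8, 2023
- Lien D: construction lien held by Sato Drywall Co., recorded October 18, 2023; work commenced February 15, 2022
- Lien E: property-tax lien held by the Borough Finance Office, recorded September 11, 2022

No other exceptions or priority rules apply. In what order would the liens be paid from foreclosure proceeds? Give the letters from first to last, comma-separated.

A, D, B, E, C

First, effective dates: D relates back to February 15, 2022 (work commenced).
By effective date: D (February 15, 2022), A (August 23, 2022), B (August 31, 2022), E (September 11, 2022), C (March 8, 2023).
The subordination applies — D was senior to A — so D and A swap.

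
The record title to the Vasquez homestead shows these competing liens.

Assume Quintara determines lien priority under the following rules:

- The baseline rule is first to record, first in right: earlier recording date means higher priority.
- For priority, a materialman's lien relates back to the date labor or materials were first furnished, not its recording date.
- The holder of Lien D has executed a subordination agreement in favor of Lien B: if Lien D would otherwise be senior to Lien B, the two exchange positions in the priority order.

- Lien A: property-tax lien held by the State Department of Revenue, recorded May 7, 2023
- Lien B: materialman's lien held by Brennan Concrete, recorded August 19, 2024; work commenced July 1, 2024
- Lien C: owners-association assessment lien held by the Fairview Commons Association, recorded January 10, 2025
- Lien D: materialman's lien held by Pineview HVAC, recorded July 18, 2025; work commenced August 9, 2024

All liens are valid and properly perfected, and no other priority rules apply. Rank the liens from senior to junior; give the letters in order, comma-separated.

A, B, D, C

Effective dates: B is treated as recorded July 1, 2024, the work-commencement date; D relates back to August 9, 2024 (work commenced).
Ordering by effective date: A (May 7, 2023), B (July 1, 2024), D (August 9, 2024), C (January 10, 2025).
D is already junior to B, so the subordination agreement changes nothing.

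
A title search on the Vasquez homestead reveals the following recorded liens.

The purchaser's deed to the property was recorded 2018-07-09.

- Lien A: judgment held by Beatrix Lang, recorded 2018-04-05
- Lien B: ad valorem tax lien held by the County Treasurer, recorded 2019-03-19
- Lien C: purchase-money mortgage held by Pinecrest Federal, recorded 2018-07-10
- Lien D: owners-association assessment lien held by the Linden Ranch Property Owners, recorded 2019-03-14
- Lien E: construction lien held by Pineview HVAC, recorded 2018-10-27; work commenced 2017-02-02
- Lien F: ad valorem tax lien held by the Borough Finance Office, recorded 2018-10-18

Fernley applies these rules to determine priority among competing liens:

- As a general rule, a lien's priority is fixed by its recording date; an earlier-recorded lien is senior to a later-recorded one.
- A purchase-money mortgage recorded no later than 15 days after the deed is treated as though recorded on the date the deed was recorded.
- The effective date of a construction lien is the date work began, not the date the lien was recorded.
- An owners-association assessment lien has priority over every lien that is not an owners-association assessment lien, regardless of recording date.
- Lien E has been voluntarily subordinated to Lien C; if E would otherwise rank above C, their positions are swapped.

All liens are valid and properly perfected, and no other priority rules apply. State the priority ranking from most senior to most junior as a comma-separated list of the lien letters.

First, effective dates: C relates back to the deed date 2018-07-09; E's effective date is 2017-02-02, when work began.
D is an owners-association assessment lien and takes priority over every other lien.
The other liens, earliest effective date first: E (2017-02-02), A (2018-04-05), C (2018-07-09), F (2018-10-18), B (2019-03-19).
E would otherwise be senior to C, so under the subordination agreement E and C exchange positions.

D, C, A, E, F, B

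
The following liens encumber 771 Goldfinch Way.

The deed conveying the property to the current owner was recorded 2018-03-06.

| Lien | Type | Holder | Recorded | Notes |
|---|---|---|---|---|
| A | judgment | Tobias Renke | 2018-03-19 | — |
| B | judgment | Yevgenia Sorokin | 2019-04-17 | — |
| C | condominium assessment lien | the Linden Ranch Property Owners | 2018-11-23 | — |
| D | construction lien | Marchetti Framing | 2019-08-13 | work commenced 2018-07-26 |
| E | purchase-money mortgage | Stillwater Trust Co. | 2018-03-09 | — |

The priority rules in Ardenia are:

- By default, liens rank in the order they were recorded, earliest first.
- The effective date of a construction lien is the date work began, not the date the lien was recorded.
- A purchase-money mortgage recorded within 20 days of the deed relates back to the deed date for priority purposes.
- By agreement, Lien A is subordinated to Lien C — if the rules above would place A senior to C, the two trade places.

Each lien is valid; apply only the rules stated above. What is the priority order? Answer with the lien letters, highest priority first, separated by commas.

First, effective dates: D's effective date is 2018-07-26, when work began; E's effective date is the deed date, 2018-03-06.
Sorted by effective date: E (2018-03-06), A (2018-03-19), D (2018-07-26), C (2018-11-23), B (2019-04-17).
The subordination applies — A was senior to C — so A and C swap.

E, C, D, A, B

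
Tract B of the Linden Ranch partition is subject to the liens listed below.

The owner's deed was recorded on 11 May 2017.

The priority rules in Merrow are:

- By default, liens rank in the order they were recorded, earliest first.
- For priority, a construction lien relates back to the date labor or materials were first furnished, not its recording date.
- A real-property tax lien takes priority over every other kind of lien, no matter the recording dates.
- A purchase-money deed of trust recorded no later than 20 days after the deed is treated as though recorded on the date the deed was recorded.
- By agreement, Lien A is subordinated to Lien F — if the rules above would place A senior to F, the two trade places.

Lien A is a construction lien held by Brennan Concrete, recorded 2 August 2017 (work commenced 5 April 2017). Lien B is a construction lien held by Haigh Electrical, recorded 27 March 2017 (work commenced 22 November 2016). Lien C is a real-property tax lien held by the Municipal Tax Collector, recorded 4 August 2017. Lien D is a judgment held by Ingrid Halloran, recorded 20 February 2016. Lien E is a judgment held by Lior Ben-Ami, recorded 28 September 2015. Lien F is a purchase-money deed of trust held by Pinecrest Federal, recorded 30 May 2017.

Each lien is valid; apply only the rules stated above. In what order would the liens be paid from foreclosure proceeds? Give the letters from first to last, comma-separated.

C, E, D, B, F, A

Effective dates after the stated exceptions: A is treated as recorded 5 April 2017, the work-commencement date; B relates back to 22 November 2016 (work commenced); F's effective date is the deed date, 11 May 2017.
C, as a real-property tax lien, has superpriority and ranks first.
The other liens, earliest effective date first: E (28 September 2015), D (20 February 2016), B (22 November 2016), A (5 April 2017), F (11 May 2017).
Because A would otherwise rank above F, the subordination swaps them.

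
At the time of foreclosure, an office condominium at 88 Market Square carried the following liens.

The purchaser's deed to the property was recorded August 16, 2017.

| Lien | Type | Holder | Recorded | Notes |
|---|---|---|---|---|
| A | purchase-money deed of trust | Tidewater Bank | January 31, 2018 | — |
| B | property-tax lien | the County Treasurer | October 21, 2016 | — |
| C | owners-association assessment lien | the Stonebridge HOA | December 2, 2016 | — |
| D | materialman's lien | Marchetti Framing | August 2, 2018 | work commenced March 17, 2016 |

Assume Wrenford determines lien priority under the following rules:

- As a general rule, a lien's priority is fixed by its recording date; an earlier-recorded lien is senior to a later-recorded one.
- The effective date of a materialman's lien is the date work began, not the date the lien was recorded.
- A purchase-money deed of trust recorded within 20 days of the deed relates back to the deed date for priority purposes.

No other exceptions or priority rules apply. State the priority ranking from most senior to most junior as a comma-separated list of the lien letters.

Adjusting effective dates: A was recorded 168 days after the deed, outside the 20-day window, so it keeps its recording date; D relates back to March 17, 2016 (work commenced).
Sorted by effective date: D (March 17, 2016), B (October 21, 2016), C (December 2, 2016), A (January 31, 2018).

D, B, C, A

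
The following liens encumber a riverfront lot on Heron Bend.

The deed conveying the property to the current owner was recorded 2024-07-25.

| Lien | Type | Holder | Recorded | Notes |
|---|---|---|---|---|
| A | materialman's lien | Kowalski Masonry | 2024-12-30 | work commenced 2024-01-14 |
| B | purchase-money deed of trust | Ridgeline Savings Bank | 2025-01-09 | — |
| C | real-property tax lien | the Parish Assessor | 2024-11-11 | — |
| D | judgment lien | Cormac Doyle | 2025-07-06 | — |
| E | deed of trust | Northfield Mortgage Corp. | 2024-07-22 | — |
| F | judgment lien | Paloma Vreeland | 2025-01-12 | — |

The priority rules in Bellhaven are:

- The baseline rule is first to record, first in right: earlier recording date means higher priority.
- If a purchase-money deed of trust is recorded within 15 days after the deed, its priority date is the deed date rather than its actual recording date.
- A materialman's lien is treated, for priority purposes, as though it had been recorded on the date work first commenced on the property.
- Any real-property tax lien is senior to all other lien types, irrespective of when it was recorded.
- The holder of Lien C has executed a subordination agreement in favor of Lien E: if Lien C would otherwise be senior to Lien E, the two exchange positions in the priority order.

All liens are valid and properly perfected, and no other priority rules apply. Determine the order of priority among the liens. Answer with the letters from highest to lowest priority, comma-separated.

E, A, C, B, F, D

Effective dates: A is treated as recorded 2024-01-14, the work-commencement date; B missed the 15-day window (168 days after the deed), so its recording date stands.
C is a real-property tax lien, so it outranks all other liens regardless of date.
Ordering the rest by effective date: A (2024-01-14), E (2024-07-22), B (2025-01-09), F (2025-01-12), D (2025-07-06).
C would otherwise be senior to E, so under the subordination agreement C and E exchange positions.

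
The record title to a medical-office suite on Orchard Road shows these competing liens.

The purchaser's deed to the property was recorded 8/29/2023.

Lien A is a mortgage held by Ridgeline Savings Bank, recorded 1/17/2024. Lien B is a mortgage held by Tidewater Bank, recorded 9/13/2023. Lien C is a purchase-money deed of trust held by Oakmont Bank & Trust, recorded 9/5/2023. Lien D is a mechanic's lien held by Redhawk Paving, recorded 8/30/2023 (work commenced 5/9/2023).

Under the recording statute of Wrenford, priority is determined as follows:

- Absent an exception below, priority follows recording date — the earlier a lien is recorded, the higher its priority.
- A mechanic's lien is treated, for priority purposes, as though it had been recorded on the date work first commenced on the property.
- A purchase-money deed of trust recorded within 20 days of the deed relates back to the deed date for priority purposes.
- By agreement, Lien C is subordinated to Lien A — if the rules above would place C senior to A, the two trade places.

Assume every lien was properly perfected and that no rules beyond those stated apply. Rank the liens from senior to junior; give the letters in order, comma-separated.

D, A, B, C

Effective dates after the stated exceptions: C's effective date is the deed date, 8/29/2023; D relates back to 5/9/2023 (work commenced).
Ordering by effective date: D (5/9/2023), C (8/29/2023), B (9/13/2023), A (1/17/2024).
C is senior to A before the subordination, so the two trade places.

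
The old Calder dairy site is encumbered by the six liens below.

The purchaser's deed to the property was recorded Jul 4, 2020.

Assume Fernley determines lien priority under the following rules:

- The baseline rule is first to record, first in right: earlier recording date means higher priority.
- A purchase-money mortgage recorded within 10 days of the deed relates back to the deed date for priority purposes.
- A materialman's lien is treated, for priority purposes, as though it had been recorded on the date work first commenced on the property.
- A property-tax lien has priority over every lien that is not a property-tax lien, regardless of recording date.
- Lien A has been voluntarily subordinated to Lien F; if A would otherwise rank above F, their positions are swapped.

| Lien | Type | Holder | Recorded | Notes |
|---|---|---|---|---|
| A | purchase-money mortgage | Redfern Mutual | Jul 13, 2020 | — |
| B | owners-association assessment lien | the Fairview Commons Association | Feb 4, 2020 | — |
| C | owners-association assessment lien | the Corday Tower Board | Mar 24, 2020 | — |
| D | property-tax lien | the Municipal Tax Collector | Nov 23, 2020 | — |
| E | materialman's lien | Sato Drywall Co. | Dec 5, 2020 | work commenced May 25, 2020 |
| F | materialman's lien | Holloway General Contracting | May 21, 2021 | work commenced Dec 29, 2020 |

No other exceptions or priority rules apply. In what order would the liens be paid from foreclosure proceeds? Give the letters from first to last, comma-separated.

Effective dates: A's effective date is the deed date, Jul 4, 2020; E is treated as recorded May 25, 2020, the work-commencement date; F relates back to Dec 29, 2020 (work commenced).
D is a property-tax lien, so it outranks all other liens regardless of date.
Remaining liens by effective date: B (Feb 4, 2020), C (Mar 24, 2020), E (May 25, 2020), A (Jul 4, 2020), F (Dec 29, 2020).
The subordination applies — A was senior to F — so A and F swap.

D, B, C, E, F, A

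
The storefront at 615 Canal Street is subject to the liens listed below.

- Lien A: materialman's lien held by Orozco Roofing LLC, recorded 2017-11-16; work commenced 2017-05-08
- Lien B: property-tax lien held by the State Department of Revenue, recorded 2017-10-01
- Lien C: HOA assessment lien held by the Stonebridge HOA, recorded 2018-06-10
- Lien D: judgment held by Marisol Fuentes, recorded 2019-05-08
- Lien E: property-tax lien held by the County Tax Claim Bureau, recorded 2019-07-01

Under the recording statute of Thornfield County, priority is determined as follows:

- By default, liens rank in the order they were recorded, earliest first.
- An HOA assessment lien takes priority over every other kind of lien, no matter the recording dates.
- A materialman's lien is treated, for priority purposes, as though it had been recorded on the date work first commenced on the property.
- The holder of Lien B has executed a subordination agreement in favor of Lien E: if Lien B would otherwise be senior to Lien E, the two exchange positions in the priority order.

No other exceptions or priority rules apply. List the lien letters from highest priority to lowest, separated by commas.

Effective dates after the stated exceptions: A's effective date is 2017-05-08, when work began.
C, as an HOA assessment lien, has superpriority and ranks first.
The other liens, earliest effective date first: A (2017-05-08), B (2017-10-01), D (2019-05-08), E (2019-07-01).
B is senior to E before the subordination, so the two trade places.

C, A, E, D, B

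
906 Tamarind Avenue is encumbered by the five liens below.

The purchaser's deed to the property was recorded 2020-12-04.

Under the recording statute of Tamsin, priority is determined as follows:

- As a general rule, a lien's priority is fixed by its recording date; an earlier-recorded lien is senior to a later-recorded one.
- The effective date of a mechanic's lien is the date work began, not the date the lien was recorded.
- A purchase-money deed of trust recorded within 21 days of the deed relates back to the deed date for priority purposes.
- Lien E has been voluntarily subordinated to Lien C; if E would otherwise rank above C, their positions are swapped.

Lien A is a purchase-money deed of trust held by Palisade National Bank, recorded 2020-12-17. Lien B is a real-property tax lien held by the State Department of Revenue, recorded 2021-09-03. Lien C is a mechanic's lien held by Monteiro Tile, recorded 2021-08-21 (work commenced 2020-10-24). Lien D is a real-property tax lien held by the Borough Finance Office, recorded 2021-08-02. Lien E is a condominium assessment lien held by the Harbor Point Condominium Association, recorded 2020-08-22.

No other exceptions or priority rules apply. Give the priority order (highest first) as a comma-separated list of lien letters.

First, effective dates: A was recorded within the 21-day window, so its effective date is the deed date 2020-12-04; C relates back to 2020-10-24 (work commenced).
Sorted by effective date: E (2020-08-22), C (2020-10-24), A (2020-12-04), D (2021-08-02), B (2021-09-03).
The subordination applies — E was senior to C — so E and C swap.

C, E, A, D, B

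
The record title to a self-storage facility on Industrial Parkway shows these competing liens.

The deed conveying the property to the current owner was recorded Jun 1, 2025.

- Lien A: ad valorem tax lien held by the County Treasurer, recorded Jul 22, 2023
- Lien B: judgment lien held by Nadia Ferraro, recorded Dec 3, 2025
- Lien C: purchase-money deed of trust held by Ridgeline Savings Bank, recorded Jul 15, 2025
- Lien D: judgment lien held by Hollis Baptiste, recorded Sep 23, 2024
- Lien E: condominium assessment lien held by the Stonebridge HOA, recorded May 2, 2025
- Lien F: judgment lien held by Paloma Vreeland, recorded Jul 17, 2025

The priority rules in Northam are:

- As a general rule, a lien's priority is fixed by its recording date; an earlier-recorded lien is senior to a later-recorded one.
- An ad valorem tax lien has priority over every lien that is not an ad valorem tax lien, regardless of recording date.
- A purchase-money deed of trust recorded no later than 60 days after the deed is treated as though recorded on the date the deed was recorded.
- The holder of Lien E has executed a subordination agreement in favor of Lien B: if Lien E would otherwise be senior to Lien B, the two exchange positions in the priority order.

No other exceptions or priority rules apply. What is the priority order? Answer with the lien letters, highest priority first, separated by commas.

Effective dates: C was recorded within the 60-day window, so its effective date is the deed date Jun 1, 2025.
A is an ad valorem tax lien, so it outranks all other liens regardless of date.
Among the remaining liens, by effective date: D (Sep 23, 2024), E (May 2, 2025), C (Jun 1, 2025), F (Jul 17, 2025), B (Dec 3, 2025).
Because E would otherwise rank above B, the subordination swaps them.

A, D, B, C, F, E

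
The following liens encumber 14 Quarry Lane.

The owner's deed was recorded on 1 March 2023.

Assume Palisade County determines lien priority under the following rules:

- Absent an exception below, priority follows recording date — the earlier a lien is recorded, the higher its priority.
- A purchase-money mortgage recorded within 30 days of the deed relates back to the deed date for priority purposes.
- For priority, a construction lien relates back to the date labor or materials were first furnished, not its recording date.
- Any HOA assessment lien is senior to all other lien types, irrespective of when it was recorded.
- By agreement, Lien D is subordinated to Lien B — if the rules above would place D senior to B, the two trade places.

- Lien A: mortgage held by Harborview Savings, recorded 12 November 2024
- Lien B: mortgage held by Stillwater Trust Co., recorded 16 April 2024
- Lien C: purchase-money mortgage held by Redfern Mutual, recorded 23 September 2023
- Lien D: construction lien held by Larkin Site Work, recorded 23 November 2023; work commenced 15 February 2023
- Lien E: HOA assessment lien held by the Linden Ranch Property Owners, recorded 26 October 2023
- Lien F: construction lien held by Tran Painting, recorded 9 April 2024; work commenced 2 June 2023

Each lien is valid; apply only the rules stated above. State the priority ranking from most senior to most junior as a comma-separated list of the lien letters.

Effective dates after the stated exceptions: C was recorded 206 days after the deed — beyond 30 days — so no relation-back applies; D's effective date is 15 February 2023, when work began; F's effective date is 2 June 2023, when work began.
E is an HOA assessment lien and takes priority over every other lien.
Remaining liens by effective date: D (15 February 2023), F (2 June 2023), C (23 September 2023), B (16 April 2024), A (12 November 2024).
Because D would otherwise rank above B, the subordination swaps them.

E, B, F, C, D, A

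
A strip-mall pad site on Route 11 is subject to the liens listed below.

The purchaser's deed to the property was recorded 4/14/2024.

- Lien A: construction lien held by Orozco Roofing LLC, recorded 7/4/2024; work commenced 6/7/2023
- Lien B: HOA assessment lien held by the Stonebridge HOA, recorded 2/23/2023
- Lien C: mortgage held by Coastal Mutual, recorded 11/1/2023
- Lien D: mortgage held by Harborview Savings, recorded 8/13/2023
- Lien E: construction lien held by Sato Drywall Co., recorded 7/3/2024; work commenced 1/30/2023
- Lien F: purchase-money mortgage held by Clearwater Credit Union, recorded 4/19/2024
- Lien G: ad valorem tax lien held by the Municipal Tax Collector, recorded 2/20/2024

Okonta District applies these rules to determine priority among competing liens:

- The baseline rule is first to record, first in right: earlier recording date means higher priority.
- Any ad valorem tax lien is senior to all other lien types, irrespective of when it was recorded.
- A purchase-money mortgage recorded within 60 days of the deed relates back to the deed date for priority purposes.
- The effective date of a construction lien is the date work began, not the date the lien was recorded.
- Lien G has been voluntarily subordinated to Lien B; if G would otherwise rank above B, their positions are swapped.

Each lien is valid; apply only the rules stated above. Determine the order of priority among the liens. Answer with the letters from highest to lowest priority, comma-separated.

B, E, G, A, D, C, F

Effective dates after the stated exceptions: A relates back to 6/7/2023 (work commenced); E's effective date is 1/30/2023, when work began; F relates back to the deed date 4/14/2024.
G is an ad valorem tax lien and takes priority over every other lien.
The other liens, earliest effective date first: E (1/30/2023), B (2/23/2023), A (6/7/2023), D (8/13/2023), C (11/1/2023), F (4/14/2024).
The subordination applies — G was senior to B — so G and B swap.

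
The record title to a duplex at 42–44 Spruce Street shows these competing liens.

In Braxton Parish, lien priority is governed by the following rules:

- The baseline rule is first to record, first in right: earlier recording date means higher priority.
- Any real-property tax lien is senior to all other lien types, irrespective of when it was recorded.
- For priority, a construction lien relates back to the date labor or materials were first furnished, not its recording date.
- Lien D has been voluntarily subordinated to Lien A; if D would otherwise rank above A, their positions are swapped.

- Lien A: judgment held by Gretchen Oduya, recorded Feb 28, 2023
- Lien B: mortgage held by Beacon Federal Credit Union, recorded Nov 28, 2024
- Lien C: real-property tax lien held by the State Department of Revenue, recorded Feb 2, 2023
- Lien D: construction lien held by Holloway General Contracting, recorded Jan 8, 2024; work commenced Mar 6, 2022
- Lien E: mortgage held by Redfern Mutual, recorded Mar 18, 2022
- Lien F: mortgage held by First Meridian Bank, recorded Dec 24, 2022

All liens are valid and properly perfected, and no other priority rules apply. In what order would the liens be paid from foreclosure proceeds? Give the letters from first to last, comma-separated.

C, A, E, F, D, B

Effective dates after the stated exceptions: D is treated as recorded Mar 6, 2022, the work-commencement date.
C, as a real-property tax lien, has superpriority and ranks first.
Among the remaining liens, by effective date: D (Mar 6, 2022), E (Mar 18, 2022), F (Dec 24, 2022), A (Feb 28, 2023), B (Nov 28, 2024).
Because D would otherwise rank above A, the subordination swaps them.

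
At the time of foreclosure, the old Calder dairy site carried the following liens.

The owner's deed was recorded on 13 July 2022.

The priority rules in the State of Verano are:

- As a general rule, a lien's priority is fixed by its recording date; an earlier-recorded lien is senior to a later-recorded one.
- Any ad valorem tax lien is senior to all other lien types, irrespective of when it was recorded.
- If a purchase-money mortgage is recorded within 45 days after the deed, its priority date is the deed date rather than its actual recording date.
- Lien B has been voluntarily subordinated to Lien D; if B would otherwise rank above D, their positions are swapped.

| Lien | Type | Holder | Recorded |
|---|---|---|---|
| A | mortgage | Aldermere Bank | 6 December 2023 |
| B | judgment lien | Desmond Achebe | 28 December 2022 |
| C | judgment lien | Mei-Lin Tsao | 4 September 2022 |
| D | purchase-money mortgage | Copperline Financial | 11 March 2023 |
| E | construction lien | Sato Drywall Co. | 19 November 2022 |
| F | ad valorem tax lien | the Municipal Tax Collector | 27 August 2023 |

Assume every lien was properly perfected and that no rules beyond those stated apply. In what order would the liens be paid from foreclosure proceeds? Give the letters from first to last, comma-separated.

Effective dates after the stated exceptions: D was recorded 241 days after the deed, outside the 45-day window, so it keeps its recording date.
F is an ad valorem tax lien and takes priority over every other lien.
The other liens, earliest effective date first: C (4 September 2022), E (19 November 2022), B (28 December 2022), D (11 March 2023), A (6 December 2023).
Because B would otherwise rank above D, the subordination swaps them.

F, C, E, D, B, A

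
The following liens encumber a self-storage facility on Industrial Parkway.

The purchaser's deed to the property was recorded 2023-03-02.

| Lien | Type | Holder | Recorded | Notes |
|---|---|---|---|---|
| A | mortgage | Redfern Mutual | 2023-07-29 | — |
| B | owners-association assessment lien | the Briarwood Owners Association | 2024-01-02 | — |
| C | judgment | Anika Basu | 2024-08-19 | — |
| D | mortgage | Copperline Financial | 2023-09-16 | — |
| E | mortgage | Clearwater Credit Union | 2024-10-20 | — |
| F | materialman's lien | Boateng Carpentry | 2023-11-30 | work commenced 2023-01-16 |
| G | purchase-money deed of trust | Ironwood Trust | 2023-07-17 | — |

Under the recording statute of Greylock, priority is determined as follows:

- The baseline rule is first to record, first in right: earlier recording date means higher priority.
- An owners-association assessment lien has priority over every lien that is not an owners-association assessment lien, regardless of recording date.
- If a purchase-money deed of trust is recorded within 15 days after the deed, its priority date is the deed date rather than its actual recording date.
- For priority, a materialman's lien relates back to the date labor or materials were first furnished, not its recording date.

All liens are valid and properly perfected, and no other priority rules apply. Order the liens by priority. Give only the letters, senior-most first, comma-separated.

First, effective dates: F relates back to 2023-01-16 (work commenced); G was recorded 137 days after the deed, outside the 15-day window, so it keeps its recording date.
B, as an owners-association assessment lien, has superpriority and ranks first.
Remaining liens by effective date: F (2023-01-16), G (2023-07-17), A (2023-07-29), D (2023-09-16), C (2024-08-19), E (2024-10-20).

B, F, G, A, D, C, E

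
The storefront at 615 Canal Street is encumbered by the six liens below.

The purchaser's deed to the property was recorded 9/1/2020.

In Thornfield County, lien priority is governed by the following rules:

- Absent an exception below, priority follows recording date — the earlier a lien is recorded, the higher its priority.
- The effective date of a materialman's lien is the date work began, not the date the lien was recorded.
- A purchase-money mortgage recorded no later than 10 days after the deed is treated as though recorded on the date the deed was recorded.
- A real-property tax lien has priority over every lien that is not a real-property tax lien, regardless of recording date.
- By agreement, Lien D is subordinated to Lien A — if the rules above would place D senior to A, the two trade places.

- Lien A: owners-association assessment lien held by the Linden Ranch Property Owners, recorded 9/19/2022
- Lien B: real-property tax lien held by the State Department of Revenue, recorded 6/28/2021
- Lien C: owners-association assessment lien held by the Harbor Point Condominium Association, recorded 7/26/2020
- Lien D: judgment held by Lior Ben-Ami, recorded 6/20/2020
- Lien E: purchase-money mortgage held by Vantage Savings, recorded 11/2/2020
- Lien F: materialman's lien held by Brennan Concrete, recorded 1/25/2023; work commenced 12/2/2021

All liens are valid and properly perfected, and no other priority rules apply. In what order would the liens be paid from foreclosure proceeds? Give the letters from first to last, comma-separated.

Effective dates: E was recorded 62 days after the deed, outside the 10-day window, so it keeps its recording date; F is treated as recorded 12/2/2021, the work-commencement date.
B, as a real-property tax lien, has superpriority and ranks first.
Among the remaining liens, by effective date: D (6/20/2020), C (7/26/2020), E (11/2/2020), F (12/2/2021), A (9/19/2022).
Because D would otherwise rank above A, the subordination swaps them.

B, A, C, E, F, D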